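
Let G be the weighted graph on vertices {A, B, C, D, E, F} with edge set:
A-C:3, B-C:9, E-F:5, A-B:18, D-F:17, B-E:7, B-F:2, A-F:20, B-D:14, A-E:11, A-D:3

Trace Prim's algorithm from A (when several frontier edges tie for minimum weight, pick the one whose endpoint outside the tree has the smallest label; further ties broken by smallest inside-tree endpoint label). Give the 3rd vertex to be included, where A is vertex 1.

D

Prim's algorithm from A:
Step 1: cheapest edge leaving the tree is A-C (3); add C.
Step 2: cheapest edge leaving the tree is A-D (3); add D.
Step 3: cheapest edge leaving the tree is B-C (9); add B.
Step 4: cheapest edge leaving the tree is B-F (2); add F.
Step 5: cheapest edge leaving the tree is E-F (5); add E.
Vertex order: A, C, D, B, F, E. The 3rd vertex is D.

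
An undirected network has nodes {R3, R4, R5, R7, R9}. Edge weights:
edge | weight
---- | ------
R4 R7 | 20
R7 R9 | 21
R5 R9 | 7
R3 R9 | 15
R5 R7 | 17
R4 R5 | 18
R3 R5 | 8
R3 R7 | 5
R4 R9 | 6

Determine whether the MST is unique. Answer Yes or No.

Kruskal's algorithm — process edges by increasing weight (ties by edge label):
R3 R7 (5): add — endpoints in different components.
R4 R9 (6): add — endpoints in different components.
R5 R9 (7): add — endpoints in different components.
R3 R5 (8): add — endpoints in different components.
Every non-tree edge has weight strictly greater than the heaviest edge on the tree path between its endpoints, so the MST is unique.

Yes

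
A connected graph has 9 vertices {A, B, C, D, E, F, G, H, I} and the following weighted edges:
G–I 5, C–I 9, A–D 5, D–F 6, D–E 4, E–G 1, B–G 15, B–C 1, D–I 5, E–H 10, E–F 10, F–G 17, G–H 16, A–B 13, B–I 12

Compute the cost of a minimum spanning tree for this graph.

41

Prim, starting at I.
Step 1: cheapest edge leaving the tree is D–I (5); add D.
Step 2: cheapest edge leaving the tree is D–E (4); add E.
Step 3: cheapest edge leaving the tree is E–G (1); add G.
Step 4: cheapest edge leaving the tree is A–D (5); add A.
Step 5: cheapest edge leaving the tree is D–F (6); add F.
Step 6: cheapest edge leaving the tree is C–I (9); add C.
Step 7: cheapest edge leaving the tree is B–C (1); add B.
Step 8: cheapest edge leaving the tree is E–H (10); add H.
MST edges: D–I, D–E, E–G, A–D, D–F, C–I, B–C, E–H; total weight 5+4+1+5+6+9+1+10 = 41.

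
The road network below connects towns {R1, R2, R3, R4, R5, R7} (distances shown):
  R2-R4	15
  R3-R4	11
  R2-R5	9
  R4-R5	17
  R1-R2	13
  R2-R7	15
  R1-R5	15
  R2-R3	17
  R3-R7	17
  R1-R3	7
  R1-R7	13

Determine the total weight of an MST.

Kruskal: consider edges lightest-first.
R1-R3 (7): add. Components now {R7} {R4} {R2} {R5} {R1,R3}
R2-R5 (9): add. Components now {R7} {R4} {R2,R5} {R1,R3}
R3-R4 (11): add. Components now {R7} {R1,R3,R4} {R2,R5}
R1-R2 (13): add. Components now {R7} {R1,R2,R3,R4,R5}
R1-R7 (13): add. Components now {R1,R2,R3,R4,R5,R7}
MST edges: R1-R3, R2-R5, R3-R4, R1-R2, R1-R7; total weight 7+9+11+13+13 = 53.

53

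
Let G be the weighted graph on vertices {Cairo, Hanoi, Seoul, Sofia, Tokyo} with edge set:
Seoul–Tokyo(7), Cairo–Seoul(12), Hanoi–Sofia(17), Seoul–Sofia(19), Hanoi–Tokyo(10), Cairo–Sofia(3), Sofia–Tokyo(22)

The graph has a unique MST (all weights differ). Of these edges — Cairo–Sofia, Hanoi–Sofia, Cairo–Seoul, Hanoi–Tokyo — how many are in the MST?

3

Sort edges by weight, then run Kruskal:
Cairo–Sofia (3): add — endpoints in different components.
Seoul–Tokyo (7): add — endpoints in different components.
Hanoi–Tokyo (10): add — endpoints in different components.
Cairo–Seoul (12): add — endpoints in different components.
MST edge set: {Cairo–Sofia, Seoul–Tokyo, Hanoi–Tokyo, Cairo–Seoul}.
Of the listed edges, {Cairo–Sofia, Cairo–Seoul, Hanoi–Tokyo} are in the MST → 3.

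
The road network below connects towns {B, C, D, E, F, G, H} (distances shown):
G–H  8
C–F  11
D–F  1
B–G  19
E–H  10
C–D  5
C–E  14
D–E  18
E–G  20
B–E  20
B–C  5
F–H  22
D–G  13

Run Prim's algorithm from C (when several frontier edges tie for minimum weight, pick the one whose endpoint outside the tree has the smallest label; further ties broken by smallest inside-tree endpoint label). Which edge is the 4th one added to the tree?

D-G

Prim's algorithm from C:
Step 1: cheapest edge leaving the tree is B–C (5); add B.
Step 2: cheapest edge leaving the tree is C–D (5); add D.
Step 3: cheapest edge leaving the tree is D–F (1); add F.
Step 4: cheapest edge leaving the tree is D–G (13); add G.
Step 5: cheapest edge leaving the tree is G–H (8); add H.
Step 6: cheapest edge leaving the tree is E–H (10); add E.
The 4th edge added is D–G.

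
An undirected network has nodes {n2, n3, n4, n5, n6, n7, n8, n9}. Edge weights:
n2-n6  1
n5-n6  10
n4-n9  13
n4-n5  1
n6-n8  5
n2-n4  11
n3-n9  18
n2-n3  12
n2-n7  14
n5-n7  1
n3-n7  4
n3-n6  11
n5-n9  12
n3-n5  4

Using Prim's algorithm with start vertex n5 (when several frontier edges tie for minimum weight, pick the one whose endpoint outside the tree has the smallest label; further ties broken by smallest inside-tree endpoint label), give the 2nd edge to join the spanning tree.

Prim's algorithm from n5:
Step 1: frontier [n4-n5 1, n5-n7 1, n3-n5 4, n5-n6 10, n5-n9 12] → take n4-n5 (1); add n4.
Step 2: frontier [n2-n4 11, n4-n9 13, n5-n7 1, n3-n5 4, n5-n6 10, n5-n9 12] → take n5-n7 (1); add n7.
Step 3: frontier [n2-n4 11, n4-n9 13, n3-n5 4, n5-n6 10, n5-n9 12, n3-n7 4, n2-n7 14] → take n3-n5 (4); add n3.
Step 4: frontier [n3-n6 11, n2-n3 12, n3-n9 18, n2-n4 11, n4-n9 13, n5-n6 10, n5-n9 12, n2-n7 14] → take n5-n6 (10); add n6.
Step 5: frontier [n2-n3 12, n3-n9 18, n2-n4 11, n4-n9 13, n5-n9 12, n2-n6 1, n6-n8 5, n2-n7 14] → take n2-n6 (1); add n2.
Step 6: frontier [n3-n9 18, n4-n9 13, n5-n9 12, n6-n8 5] → take n6-n8 (5); add n8.
Step 7: frontier [n3-n9 18, n4-n9 13, n5-n9 12] → take n5-n9 (12); add n9.
The 2nd edge added is n5-n7.

n5-n7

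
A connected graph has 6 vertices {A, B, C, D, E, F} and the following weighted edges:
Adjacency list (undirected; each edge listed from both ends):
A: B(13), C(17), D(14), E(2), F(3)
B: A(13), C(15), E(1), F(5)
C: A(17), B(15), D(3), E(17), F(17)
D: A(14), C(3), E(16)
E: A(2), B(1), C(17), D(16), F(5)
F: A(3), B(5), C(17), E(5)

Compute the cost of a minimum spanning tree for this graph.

23

Kruskal's algorithm — process edges by increasing weight (ties by edge label):
B–E (1): add. Components now {A} {B,E} {C} {D} {F}
A–E (2): add. Components now {A,B,E} {C} {D} {F}
A–F (3): add. Components now {A,B,E,F} {C} {D}
C–D (3): add. Components now {A,B,E,F} {C,D}
B–F (5): skip — B and F already connected.
E–F (5): skip — E and F already connected.
A–B (13): skip — A and B already connected.
A–D (14): add. Components now {A,B,C,D,E,F}
MST edges: B–E, A–E, A–F, C–D, A–D; total weight 1+2+3+3+14 = 23.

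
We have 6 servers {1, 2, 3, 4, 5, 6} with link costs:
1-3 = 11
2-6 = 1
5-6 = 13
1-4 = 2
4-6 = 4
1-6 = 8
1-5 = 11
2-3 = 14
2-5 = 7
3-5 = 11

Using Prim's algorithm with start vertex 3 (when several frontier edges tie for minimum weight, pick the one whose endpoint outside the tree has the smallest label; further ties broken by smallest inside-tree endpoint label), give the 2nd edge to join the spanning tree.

1-4

Prim, starting at 3.
Step 1: frontier [1-3 11, 3-5 11, 2-3 14] → take 1-3 (11); add 1.
Step 2: frontier [1-4 2, 1-6 8, 1-5 11, 3-5 11, 2-3 14] → take 1-4 (2); add 4.
Step 3: frontier [1-6 8, 1-5 11, 3-5 11, 2-3 14, 4-6 4] → take 4-6 (4); add 6.
Step 4: frontier [1-5 11, 3-5 11, 2-3 14, 2-6 1, 5-6 13] → take 2-6 (1); add 2.
Step 5: frontier [1-5 11, 2-5 7, 3-5 11, 5-6 13] → take 2-5 (7); add 5.
The 2nd edge added is 1-4.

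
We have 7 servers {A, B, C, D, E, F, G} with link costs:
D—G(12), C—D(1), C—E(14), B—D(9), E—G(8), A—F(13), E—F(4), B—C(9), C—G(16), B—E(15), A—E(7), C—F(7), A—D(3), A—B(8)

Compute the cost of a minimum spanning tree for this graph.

31

Kruskal's algorithm — process edges by increasing weight (ties by edge label):
C—D (1): add — endpoints in different components.
A—D (3): add — endpoints in different components.
E—F (4): add — endpoints in different components.
A—E (7): add — endpoints in different components.
C—F (7): skip — C and F already connected.
A—B (8): add — endpoints in different components.
E—G (8): add — endpoints in different components.
MST edges: C—D, A—D, E—F, A—E, A—B, E—G; total weight 1+3+4+7+8+8 = 31.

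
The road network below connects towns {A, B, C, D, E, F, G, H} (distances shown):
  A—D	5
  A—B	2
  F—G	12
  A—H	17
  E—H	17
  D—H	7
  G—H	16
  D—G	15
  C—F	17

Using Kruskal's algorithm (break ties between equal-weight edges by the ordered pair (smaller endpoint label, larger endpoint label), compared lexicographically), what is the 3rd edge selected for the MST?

D-H

Kruskal's algorithm — process edges by increasing weight (ties by edge label):
A—B (2): add — endpoints in different components.
A—D (5): add — endpoints in different components.
D—H (7): add — endpoints in different components.
F—G (12): add — endpoints in different components.
D—G (15): add — endpoints in different components.
G—H (16): skip — G and H already connected.
A—H (17): skip — A and H already connected.
C—F (17): add — endpoints in different components.
E—H (17): add — endpoints in different components.
The 3rd edge added is D—H.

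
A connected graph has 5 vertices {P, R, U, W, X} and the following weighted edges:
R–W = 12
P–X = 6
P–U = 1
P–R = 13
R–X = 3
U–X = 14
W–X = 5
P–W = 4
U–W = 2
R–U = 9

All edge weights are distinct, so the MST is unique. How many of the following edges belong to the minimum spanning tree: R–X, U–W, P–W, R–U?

2

Kruskal: consider edges lightest-first.
P–U (1): add. Components now {P,U} {R} {W} {X}
U–W (2): add. Components now {P,U,W} {R} {X}
R–X (3): add. Components now {P,U,W} {R,X}
P–W (4): skip — W and P already connected.
W–X (5): add. Components now {P,R,U,W,X}
MST edge set: {P–U, U–W, R–X, W–X}.
Of the listed edges, {R–X, U–W} are in the MST → 2.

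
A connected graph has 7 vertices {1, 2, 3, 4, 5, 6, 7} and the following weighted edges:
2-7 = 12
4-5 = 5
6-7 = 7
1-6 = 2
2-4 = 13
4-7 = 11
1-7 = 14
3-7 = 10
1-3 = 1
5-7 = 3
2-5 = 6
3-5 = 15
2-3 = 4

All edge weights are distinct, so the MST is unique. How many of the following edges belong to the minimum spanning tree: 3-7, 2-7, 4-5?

1

Kruskal's algorithm — process edges by increasing weight (ties by edge label):
1-3 (1): add — endpoints in different components.
1-6 (2): add — endpoints in different components.
5-7 (3): add — endpoints in different components.
2-3 (4): add — endpoints in different components.
4-5 (5): add — endpoints in different components.
2-5 (6): add — endpoints in different components.
MST edge set: {1-3, 1-6, 5-7, 2-3, 4-5, 2-5}.
Of the listed edges, {4-5} are in the MST → 1.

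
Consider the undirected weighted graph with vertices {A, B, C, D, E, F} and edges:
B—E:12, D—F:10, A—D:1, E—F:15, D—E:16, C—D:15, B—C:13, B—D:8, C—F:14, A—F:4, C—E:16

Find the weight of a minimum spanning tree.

Kruskal's algorithm — process edges by increasing weight (ties by edge label):
A—D (1): add. Components now {A,D} {B} {C} {E} {F}
A—F (4): add. Components now {A,D,F} {B} {C} {E}
B—D (8): add. Components now {A,B,D,F} {C} {E}
D—F (10): skip — D and F already connected.
B—E (12): add. Components now {A,B,D,E,F} {C}
B—C (13): add. Components now {A,B,C,D,E,F}
MST edges: A—D, A—F, B—D, B—E, B—C; total weight 1+4+8+12+13 = 38.

38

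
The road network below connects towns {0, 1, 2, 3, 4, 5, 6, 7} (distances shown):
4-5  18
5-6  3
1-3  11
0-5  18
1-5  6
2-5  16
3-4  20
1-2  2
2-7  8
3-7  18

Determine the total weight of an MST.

66

Sort edges by weight, then run Kruskal:
1-2 (2): add — endpoints in different components.
5-6 (3): add — endpoints in different components.
1-5 (6): add — endpoints in different components.
2-7 (8): add — endpoints in different components.
1-3 (11): add — endpoints in different components.
2-5 (16): skip — 2 and 5 already connected.
0-5 (18): add — endpoints in different components.
3-7 (18): skip — 3 and 7 already connected.
4-5 (18): add — endpoints in different components.
MST edges: 1-2, 5-6, 1-5, 2-7, 1-3, 0-5, 4-5; total weight 2+3+6+8+11+18+18 = 66.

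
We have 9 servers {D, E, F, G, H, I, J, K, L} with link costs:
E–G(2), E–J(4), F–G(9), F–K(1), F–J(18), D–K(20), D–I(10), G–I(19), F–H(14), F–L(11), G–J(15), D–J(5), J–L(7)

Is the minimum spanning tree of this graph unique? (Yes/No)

Kruskal's algorithm — process edges by increasing weight (ties by edge label):
F–K (1): add — endpoints in different components.
E–G (2): add — endpoints in different components.
E–J (4): add — endpoints in different components.
D–J (5): add — endpoints in different components.
J–L (7): add — endpoints in different components.
F–G (9): add — endpoints in different components.
D–I (10): add — endpoints in different components.
F–L (11): skip — F and L already connected.
F–H (14): add — endpoints in different components.
Every non-tree edge has weight strictly greater than the heaviest edge on the tree path between its endpoints, so the MST is unique.

Yes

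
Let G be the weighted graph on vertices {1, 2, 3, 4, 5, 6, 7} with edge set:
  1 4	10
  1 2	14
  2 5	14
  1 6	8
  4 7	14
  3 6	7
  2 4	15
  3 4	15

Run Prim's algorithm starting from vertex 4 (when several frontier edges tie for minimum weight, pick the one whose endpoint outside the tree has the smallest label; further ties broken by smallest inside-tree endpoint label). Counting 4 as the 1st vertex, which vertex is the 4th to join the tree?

Prim's algorithm from 4:
Step 1: cheapest edge leaving the tree is 1 4 (10); add 1.
Step 2: cheapest edge leaving the tree is 1 6 (8); add 6.
Step 3: cheapest edge leaving the tree is 3 6 (7); add 3.
Step 4: cheapest edge leaving the tree is 1 2 (14); add 2.
Step 5: cheapest edge leaving the tree is 2 5 (14); add 5.
Step 6: cheapest edge leaving the tree is 4 7 (14); add 7.
Vertex order: 4, 1, 6, 3, 2, 5, 7. The 4th vertex is 3.

3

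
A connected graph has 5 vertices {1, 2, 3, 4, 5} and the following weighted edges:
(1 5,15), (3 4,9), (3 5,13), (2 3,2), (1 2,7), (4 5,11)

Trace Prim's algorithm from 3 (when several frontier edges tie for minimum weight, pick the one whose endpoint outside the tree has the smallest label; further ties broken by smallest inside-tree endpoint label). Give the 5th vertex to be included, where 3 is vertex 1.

5

Prim's algorithm from 3:
Step 1: frontier [2 3 2, 3 4 9, 3 5 13] → take 2 3 (2); add 2.
Step 2: frontier [1 2 7, 3 4 9, 3 5 13] → take 1 2 (7); add 1.
Step 3: frontier [1 5 15, 3 4 9, 3 5 13] → take 3 4 (9); add 4.
Step 4: frontier [1 5 15, 3 5 13, 4 5 11] → take 4 5 (11); add 5.
Vertex order: 3, 2, 1, 4, 5. The 5th vertex is 5.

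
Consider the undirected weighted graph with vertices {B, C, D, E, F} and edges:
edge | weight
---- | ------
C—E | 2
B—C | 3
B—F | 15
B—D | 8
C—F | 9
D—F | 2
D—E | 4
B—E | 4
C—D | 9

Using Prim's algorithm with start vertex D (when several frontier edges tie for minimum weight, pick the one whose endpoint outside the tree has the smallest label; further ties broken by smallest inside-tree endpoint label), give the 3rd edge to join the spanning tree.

Prim's algorithm from D:
Step 1: cheapest edge leaving the tree is D—F (2); add F.
Step 2: cheapest edge leaving the tree is D—E (4); add E.
Step 3: cheapest edge leaving the tree is C—E (2); add C.
Step 4: cheapest edge leaving the tree is B—C (3); add B.
The 3rd edge added is C—E.

C-E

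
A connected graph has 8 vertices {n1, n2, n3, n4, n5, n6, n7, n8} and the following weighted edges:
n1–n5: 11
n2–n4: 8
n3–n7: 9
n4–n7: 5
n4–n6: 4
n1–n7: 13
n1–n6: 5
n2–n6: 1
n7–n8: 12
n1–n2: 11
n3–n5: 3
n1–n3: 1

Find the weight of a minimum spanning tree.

Prim, starting at n5.
Step 1: frontier [n3–n5 3, n1–n5 11] → take n3–n5 (3); add n3.
Step 2: frontier [n1–n3 1, n3–n7 9, n1–n5 11] → take n1–n3 (1); add n1.
Step 3: frontier [n1–n6 5, n1–n2 11, n1–n7 13, n3–n7 9] → take n1–n6 (5); add n6.
Step 4: frontier [n1–n2 11, n1–n7 13, n3–n7 9, n2–n6 1, n4–n6 4] → take n2–n6 (1); add n2.
Step 5: frontier [n1–n7 13, n2–n4 8, n3–n7 9, n4–n6 4] → take n4–n6 (4); add n4.
Step 6: frontier [n1–n7 13, n3–n7 9, n4–n7 5] → take n4–n7 (5); add n7.
Step 7: frontier [n7–n8 12] → take n7–n8 (12); add n8.
MST edges: n3–n5, n1–n3, n1–n6, n2–n6, n4–n6, n4–n7, n7–n8; total weight 3+1+5+1+4+5+12 = 31.

31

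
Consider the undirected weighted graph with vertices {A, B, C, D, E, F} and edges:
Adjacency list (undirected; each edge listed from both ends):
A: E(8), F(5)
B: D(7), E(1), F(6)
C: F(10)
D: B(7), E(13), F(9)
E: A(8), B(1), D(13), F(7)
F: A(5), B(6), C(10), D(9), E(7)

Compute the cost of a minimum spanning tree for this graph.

29

Kruskal's algorithm — process edges by increasing weight (ties by edge label):
B E (1): add. Components now {A} {B,E} {C} {D} {F}
A F (5): add. Components now {A,F} {B,E} {C} {D}
B F (6): add. Components now {A,B,E,F} {C} {D}
B D (7): add. Components now {A,B,D,E,F} {C}
E F (7): skip — E and F already connected.
A E (8): skip — A and E already connected.
D F (9): skip — D and F already connected.
C F (10): add. Components now {A,B,C,D,E,F}
MST edges: B E, A F, B F, B D, C F; total weight 1+5+6+7+10 = 29.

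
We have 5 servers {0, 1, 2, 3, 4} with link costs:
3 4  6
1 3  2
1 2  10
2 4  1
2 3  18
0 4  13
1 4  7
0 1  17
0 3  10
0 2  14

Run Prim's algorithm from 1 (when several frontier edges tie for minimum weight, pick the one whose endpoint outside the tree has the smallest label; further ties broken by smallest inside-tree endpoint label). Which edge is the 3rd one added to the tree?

2-4

Prim's algorithm from 1:
Step 1: frontier [1 3 2, 1 4 7, 1 2 10, 0 1 17] → take 1 3 (2); add 3.
Step 2: frontier [1 4 7, 1 2 10, 0 1 17, 3 4 6, 0 3 10, 2 3 18] → take 3 4 (6); add 4.
Step 3: frontier [1 2 10, 0 1 17, 0 3 10, 2 3 18, 2 4 1, 0 4 13] → take 2 4 (1); add 2.
Step 4: frontier [0 1 17, 0 2 14, 0 3 10, 0 4 13] → take 0 3 (10); add 0.
The 3rd edge added is 2 4.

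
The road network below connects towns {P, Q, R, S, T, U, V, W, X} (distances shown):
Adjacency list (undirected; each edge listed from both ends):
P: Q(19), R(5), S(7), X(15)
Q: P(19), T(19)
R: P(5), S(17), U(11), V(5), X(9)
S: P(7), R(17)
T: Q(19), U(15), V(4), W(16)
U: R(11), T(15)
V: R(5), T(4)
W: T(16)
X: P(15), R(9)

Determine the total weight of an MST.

Prim's algorithm from X:
Step 1: frontier [R X 9, P X 15] → take R X (9); add R.
Step 2: frontier [P R 5, R V 5, R U 11, R S 17, P X 15] → take P R (5); add P.
Step 3: frontier [P S 7, P Q 19, R V 5, R U 11, R S 17] → take R V (5); add V.
Step 4: frontier [P S 7, P Q 19, R U 11, R S 17, T V 4] → take T V (4); add T.
Step 5: frontier [P S 7, P Q 19, R U 11, R S 17, T U 15, T W 16, Q T 19] → take P S (7); add S.
Step 6: frontier [P Q 19, R U 11, T U 15, T W 16, Q T 19] → take R U (11); add U.
Step 7: frontier [P Q 19, T W 16, Q T 19] → take T W (16); add W.
Step 8: frontier [P Q 19, Q T 19] → take P Q (19); add Q.
MST edges: R X, P R, R V, T V, P S, R U, T W, P Q; total weight 9+5+5+4+7+11+16+19 = 76.

76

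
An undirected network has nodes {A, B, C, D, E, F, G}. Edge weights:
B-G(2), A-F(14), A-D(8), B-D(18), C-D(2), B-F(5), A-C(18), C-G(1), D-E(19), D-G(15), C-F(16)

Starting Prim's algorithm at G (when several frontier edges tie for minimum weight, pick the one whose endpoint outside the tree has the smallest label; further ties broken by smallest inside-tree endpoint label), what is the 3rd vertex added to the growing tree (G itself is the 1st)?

B

Prim, starting at G.
Step 1: frontier [C-G 1, B-G 2, D-G 15] → take C-G (1); add C.
Step 2: frontier [C-D 2, C-F 16, A-C 18, B-G 2, D-G 15] → take B-G (2); add B.
Step 3: frontier [B-F 5, B-D 18, C-D 2, C-F 16, A-C 18, D-G 15] → take C-D (2); add D.
Step 4: frontier [B-F 5, C-F 16, A-C 18, A-D 8, D-E 19] → take B-F (5); add F.
Step 5: frontier [A-C 18, A-D 8, D-E 19, A-F 14] → take A-D (8); add A.
Step 6: frontier [D-E 19] → take D-E (19); add E.
Vertex order: G, C, B, D, F, A, E. The 3rd vertex is B.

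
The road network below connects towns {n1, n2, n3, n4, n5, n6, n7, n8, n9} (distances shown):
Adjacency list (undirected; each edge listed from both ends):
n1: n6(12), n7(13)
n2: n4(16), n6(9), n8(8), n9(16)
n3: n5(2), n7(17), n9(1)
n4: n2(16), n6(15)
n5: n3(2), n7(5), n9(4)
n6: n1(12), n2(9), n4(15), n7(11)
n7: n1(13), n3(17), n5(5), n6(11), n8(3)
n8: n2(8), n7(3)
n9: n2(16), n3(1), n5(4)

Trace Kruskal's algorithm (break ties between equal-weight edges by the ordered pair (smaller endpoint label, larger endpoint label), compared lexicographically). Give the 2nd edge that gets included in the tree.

n3-n5

Kruskal: consider edges lightest-first.
n3-n9 (1): add — endpoints in different components.
n3-n5 (2): add — endpoints in different components.
n7-n8 (3): add — endpoints in different components.
n5-n9 (4): skip — n5 and n9 already connected.
n5-n7 (5): add — endpoints in different components.
n2-n8 (8): add — endpoints in different components.
n2-n6 (9): add — endpoints in different components.
n6-n7 (11): skip — n7 and n6 already connected.
n1-n6 (12): add — endpoints in different components.
n1-n7 (13): skip — n7 and n1 already connected.
n4-n6 (15): add — endpoints in different components.
The 2nd edge added is n3-n5.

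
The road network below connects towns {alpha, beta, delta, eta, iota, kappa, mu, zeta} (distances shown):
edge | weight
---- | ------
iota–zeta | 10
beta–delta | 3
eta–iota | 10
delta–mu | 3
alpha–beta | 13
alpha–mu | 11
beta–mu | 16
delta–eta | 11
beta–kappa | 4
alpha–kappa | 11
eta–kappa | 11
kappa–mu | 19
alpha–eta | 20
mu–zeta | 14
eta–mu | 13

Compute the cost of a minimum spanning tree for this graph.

52

Kruskal's algorithm — process edges by increasing weight (ties by edge label):
beta–delta (3): add — endpoints in different components.
delta–mu (3): add — endpoints in different components.
beta–kappa (4): add — endpoints in different components.
eta–iota (10): add — endpoints in different components.
iota–zeta (10): add — endpoints in different components.
alpha–kappa (11): add — endpoints in different components.
alpha–mu (11): skip — mu and alpha already connected.
delta–eta (11): add — endpoints in different components.
MST edges: beta–delta, delta–mu, beta–kappa, eta–iota, iota–zeta, alpha–kappa, delta–eta; total weight 3+3+4+10+10+11+11 = 52.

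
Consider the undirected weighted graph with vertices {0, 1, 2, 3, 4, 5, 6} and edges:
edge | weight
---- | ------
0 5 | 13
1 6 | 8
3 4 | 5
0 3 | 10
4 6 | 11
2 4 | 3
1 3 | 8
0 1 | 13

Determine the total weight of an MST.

47

Kruskal: consider edges lightest-first.
2 4 (3): add. Components now {0} {1} {2,4} {3} {5} {6}
3 4 (5): add. Components now {0} {1} {2,3,4} {5} {6}
1 3 (8): add. Components now {0} {1,2,3,4} {5} {6}
1 6 (8): add. Components now {0} {1,2,3,4,6} {5}
0 3 (10): add. Components now {0,1,2,3,4,6} {5}
4 6 (11): skip — 4 and 6 already connected.
0 1 (13): skip — 0 and 1 already connected.
0 5 (13): add. Components now {0,1,2,3,4,5,6}
MST edges: 2 4, 3 4, 1 3, 1 6, 0 3, 0 5; total weight 3+5+8+8+10+13 = 47.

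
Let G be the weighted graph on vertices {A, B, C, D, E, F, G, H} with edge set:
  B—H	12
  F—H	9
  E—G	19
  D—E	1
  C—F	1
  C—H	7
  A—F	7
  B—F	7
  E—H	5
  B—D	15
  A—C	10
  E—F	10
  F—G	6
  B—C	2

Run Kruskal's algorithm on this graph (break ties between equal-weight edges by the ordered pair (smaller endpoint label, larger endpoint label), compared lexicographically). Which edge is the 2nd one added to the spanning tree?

D-E

Kruskal's algorithm — process edges by increasing weight (ties by edge label):
C—F (1): add — endpoints in different components.
D—E (1): add — endpoints in different components.
B—C (2): add — endpoints in different components.
E—H (5): add — endpoints in different components.
F—G (6): add — endpoints in different components.
A—F (7): add — endpoints in different components.
B—F (7): skip — B and F already connected.
C—H (7): add — endpoints in different components.
The 2nd edge added is D—E.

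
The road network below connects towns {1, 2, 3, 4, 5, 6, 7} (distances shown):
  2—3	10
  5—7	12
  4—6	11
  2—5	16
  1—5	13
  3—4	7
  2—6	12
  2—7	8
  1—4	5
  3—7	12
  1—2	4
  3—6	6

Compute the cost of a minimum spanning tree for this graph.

Kruskal's algorithm — process edges by increasing weight (ties by edge label):
1—2 (4): add — endpoints in different components.
1—4 (5): add — endpoints in different components.
3—6 (6): add — endpoints in different components.
3—4 (7): add — endpoints in different components.
2—7 (8): add — endpoints in different components.
2—3 (10): skip — 2 and 3 already connected.
4—6 (11): skip — 4 and 6 already connected.
2—6 (12): skip — 2 and 6 already connected.
3—7 (12): skip — 3 and 7 already connected.
5—7 (12): add — endpoints in different components.
MST edges: 1—2, 1—4, 3—6, 3—4, 2—7, 5—7; total weight 4+5+6+7+8+12 = 42.

42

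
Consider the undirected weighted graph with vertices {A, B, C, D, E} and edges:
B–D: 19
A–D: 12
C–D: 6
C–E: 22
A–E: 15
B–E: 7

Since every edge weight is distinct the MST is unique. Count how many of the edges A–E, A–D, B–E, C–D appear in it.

4

Sort edges by weight, then run Kruskal:
C–D (6): add — endpoints in different components.
B–E (7): add — endpoints in different components.
A–D (12): add — endpoints in different components.
A–E (15): add — endpoints in different components.
MST edge set: {C–D, B–E, A–D, A–E}.
Of the listed edges, {A–E, A–D, B–E, C–D} are in the MST → 4.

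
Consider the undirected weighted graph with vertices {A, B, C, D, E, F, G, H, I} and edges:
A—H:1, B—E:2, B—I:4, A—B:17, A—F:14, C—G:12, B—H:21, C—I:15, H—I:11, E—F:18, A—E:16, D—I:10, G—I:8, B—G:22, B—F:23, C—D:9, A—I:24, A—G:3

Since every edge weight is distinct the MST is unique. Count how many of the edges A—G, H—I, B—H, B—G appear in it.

Kruskal: consider edges lightest-first.
A—H (1): add — endpoints in different components.
B—E (2): add — endpoints in different components.
A—G (3): add — endpoints in different components.
B—I (4): add — endpoints in different components.
G—I (8): add — endpoints in different components.
C—D (9): add — endpoints in different components.
D—I (10): add — endpoints in different components.
H—I (11): skip — H and I already connected.
C—G (12): skip — C and G already connected.
A—F (14): add — endpoints in different components.
MST edge set: {A—H, B—E, A—G, B—I, G—I, C—D, D—I, A—F}.
Of the listed edges, {A—G} are in the MST → 1.

1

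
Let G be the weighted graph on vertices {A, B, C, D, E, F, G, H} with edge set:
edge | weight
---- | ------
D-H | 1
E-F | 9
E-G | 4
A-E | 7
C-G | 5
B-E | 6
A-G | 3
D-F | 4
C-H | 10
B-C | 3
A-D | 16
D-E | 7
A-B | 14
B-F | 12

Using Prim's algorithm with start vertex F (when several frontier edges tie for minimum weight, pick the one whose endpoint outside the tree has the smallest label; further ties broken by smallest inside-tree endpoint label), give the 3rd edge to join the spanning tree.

D-E

Grow the tree from F using Prim:
Step 1: cheapest edge leaving the tree is D-F (4); add D.
Step 2: cheapest edge leaving the tree is D-H (1); add H.
Step 3: cheapest edge leaving the tree is D-E (7); add E.
Step 4: cheapest edge leaving the tree is E-G (4); add G.
Step 5: cheapest edge leaving the tree is A-G (3); add A.
Step 6: cheapest edge leaving the tree is C-G (5); add C.
Step 7: cheapest edge leaving the tree is B-C (3); add B.
The 3rd edge added is D-E.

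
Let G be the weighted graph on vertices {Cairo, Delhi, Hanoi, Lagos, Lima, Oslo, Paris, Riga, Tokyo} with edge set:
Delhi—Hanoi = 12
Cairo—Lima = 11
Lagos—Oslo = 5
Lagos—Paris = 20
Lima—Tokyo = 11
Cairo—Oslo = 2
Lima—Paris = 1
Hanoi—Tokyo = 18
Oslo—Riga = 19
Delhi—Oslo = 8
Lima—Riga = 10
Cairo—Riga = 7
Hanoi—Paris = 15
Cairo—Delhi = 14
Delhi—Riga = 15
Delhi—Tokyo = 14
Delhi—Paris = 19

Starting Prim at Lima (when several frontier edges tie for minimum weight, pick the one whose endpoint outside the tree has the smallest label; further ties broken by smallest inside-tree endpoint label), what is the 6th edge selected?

Delhi-Oslo

Prim, starting at Lima.
Step 1: cheapest edge leaving the tree is Lima—Paris (1); add Paris.
Step 2: cheapest edge leaving the tree is Lima—Riga (10); add Riga.
Step 3: cheapest edge leaving the tree is Cairo—Riga (7); add Cairo.
Step 4: cheapest edge leaving the tree is Cairo—Oslo (2); add Oslo.
Step 5: cheapest edge leaving the tree is Lagos—Oslo (5); add Lagos.
Step 6: cheapest edge leaving the tree is Delhi—Oslo (8); add Delhi.
Step 7: cheapest edge leaving the tree is Lima—Tokyo (11); add Tokyo.
Step 8: cheapest edge leaving the tree is Delhi—Hanoi (12); add Hanoi.
The 6th edge added is Delhi—Oslo.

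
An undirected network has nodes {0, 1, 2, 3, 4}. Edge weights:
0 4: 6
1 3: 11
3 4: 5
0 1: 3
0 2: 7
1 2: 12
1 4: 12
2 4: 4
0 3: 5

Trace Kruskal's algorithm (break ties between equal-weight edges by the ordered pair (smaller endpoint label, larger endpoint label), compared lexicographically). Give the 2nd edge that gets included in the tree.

Sort edges by weight, then run Kruskal:
0 1 (3): add. Components now {0,1} {2} {3} {4}
2 4 (4): add. Components now {0,1} {2,4} {3}
0 3 (5): add. Components now {0,1,3} {2,4}
3 4 (5): add. Components now {0,1,2,3,4}
The 2nd edge added is 2 4.

2-4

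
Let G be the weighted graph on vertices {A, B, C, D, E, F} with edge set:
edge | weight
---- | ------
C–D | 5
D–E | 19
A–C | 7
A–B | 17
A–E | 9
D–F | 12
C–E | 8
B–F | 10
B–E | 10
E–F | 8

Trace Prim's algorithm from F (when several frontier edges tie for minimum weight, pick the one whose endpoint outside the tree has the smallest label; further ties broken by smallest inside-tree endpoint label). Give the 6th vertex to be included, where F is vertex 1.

Prim, starting at F.
Step 1: cheapest edge leaving the tree is E–F (8); add E.
Step 2: cheapest edge leaving the tree is C–E (8); add C.
Step 3: cheapest edge leaving the tree is C–D (5); add D.
Step 4: cheapest edge leaving the tree is A–C (7); add A.
Step 5: cheapest edge leaving the tree is B–E (10); add B.
Vertex order: F, E, C, D, A, B. The 6th vertex is B.

B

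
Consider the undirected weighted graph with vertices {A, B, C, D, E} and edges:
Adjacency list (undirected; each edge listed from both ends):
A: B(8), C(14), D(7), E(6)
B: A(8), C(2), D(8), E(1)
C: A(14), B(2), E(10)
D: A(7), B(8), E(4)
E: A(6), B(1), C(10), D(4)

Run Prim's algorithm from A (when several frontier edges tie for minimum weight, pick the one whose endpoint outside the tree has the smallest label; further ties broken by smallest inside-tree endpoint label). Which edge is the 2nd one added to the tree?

Prim, starting at A.
Step 1: frontier [A-E 6, A-D 7, A-B 8, A-C 14] → take A-E (6); add E.
Step 2: frontier [A-D 7, A-B 8, A-C 14, B-E 1, D-E 4, C-E 10] → take B-E (1); add B.
Step 3: frontier [A-D 7, A-C 14, B-C 2, B-D 8, D-E 4, C-E 10] → take B-C (2); add C.
Step 4: frontier [A-D 7, B-D 8, D-E 4] → take D-E (4); add D.
The 2nd edge added is B-E.

B-E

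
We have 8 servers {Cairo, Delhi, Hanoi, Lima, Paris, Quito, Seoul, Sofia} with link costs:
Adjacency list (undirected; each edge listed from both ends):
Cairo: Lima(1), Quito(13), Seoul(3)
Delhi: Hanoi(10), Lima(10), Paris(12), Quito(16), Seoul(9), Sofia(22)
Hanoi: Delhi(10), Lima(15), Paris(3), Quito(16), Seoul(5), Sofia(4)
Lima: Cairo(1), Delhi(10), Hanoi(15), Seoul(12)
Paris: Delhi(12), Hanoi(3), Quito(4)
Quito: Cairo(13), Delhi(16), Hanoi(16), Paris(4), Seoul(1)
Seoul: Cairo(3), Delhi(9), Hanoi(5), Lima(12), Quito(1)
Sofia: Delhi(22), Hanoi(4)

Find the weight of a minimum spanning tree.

25

Prim's algorithm from Cairo:
Step 1: cheapest edge leaving the tree is Cairo-Lima (1); add Lima.
Step 2: cheapest edge leaving the tree is Cairo-Seoul (3); add Seoul.
Step 3: cheapest edge leaving the tree is Quito-Seoul (1); add Quito.
Step 4: cheapest edge leaving the tree is Paris-Quito (4); add Paris.
Step 5: cheapest edge leaving the tree is Hanoi-Paris (3); add Hanoi.
Step 6: cheapest edge leaving the tree is Hanoi-Sofia (4); add Sofia.
Step 7: cheapest edge leaving the tree is Delhi-Seoul (9); add Delhi.
MST edges: Cairo-Lima, Cairo-Seoul, Quito-Seoul, Paris-Quito, Hanoi-Paris, Hanoi-Sofia, Delhi-Seoul; total weight 1+3+1+4+3+4+9 = 25.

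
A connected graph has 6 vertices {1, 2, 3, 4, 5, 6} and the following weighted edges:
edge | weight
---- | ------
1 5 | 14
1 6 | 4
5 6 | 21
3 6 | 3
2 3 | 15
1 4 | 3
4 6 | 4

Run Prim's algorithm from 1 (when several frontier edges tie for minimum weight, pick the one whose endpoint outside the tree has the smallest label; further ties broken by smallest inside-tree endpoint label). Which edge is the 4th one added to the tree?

1-5

Prim, starting at 1.
Step 1: frontier [1 4 3, 1 6 4, 1 5 14] → take 1 4 (3); add 4.
Step 2: frontier [1 6 4, 1 5 14, 4 6 4] → take 1 6 (4); add 6.
Step 3: frontier [1 5 14, 3 6 3, 5 6 21] → take 3 6 (3); add 3.
Step 4: frontier [1 5 14, 2 3 15, 5 6 21] → take 1 5 (14); add 5.
Step 5: frontier [2 3 15] → take 2 3 (15); add 2.
The 4th edge added is 1 5.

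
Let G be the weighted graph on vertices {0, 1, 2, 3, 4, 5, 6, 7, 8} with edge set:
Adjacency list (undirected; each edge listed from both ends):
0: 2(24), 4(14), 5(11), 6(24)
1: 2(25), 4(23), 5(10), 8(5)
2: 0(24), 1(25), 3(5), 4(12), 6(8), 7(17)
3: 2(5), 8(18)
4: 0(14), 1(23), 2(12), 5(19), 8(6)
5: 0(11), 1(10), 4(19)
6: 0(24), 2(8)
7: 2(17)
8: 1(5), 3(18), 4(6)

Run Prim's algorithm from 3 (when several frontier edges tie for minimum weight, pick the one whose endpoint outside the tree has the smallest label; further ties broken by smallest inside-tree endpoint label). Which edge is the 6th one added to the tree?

Grow the tree from 3 using Prim:
Step 1: cheapest edge leaving the tree is 2–3 (5); add 2.
Step 2: cheapest edge leaving the tree is 2–6 (8); add 6.
Step 3: cheapest edge leaving the tree is 2–4 (12); add 4.
Step 4: cheapest edge leaving the tree is 4–8 (6); add 8.
Step 5: cheapest edge leaving the tree is 1–8 (5); add 1.
Step 6: cheapest edge leaving the tree is 1–5 (10); add 5.
Step 7: cheapest edge leaving the tree is 0–5 (11); add 0.
Step 8: cheapest edge leaving the tree is 2–7 (17); add 7.
The 6th edge added is 1–5.

1-5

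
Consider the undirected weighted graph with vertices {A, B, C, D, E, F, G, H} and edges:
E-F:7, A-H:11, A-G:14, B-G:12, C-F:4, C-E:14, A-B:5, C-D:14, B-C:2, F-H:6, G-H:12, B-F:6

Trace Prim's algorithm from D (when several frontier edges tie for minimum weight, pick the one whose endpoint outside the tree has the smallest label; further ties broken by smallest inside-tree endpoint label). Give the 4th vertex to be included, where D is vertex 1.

F

Prim, starting at D.
Step 1: frontier [C-D 14] → take C-D (14); add C.
Step 2: frontier [B-C 2, C-F 4, C-E 14] → take B-C (2); add B.
Step 3: frontier [A-B 5, B-F 6, B-G 12, C-F 4, C-E 14] → take C-F (4); add F.
Step 4: frontier [A-B 5, B-G 12, C-E 14, F-H 6, E-F 7] → take A-B (5); add A.
Step 5: frontier [A-H 11, A-G 14, B-G 12, C-E 14, F-H 6, E-F 7] → take F-H (6); add H.
Step 6: frontier [A-G 14, B-G 12, C-E 14, E-F 7, G-H 12] → take E-F (7); add E.
Step 7: frontier [A-G 14, B-G 12, G-H 12] → take B-G (12); add G.
Vertex order: D, C, B, F, A, H, E, G. The 4th vertex is F.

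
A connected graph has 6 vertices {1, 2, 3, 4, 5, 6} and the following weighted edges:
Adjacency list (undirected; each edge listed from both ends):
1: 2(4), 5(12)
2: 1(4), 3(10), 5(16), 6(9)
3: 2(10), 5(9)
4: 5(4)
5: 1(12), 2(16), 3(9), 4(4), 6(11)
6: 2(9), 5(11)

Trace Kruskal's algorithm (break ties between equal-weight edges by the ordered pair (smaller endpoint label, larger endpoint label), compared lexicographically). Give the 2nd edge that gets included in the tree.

Sort edges by weight, then run Kruskal:
1-2 (4): add. Components now {1,2} {3} {4} {5} {6}
4-5 (4): add. Components now {1,2} {3} {4,5} {6}
2-6 (9): add. Components now {1,2,6} {3} {4,5}
3-5 (9): add. Components now {1,2,6} {3,4,5}
2-3 (10): add. Components now {1,2,3,4,5,6}
The 2nd edge added is 4-5.

4-5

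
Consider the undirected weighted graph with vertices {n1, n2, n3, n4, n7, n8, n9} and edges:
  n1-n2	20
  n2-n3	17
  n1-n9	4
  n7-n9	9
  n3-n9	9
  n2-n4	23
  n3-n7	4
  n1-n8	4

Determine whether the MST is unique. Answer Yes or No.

Sort edges by weight, then run Kruskal:
n1-n8 (4): add. Components now {n3} {n2} {n1,n8} {n7} {n9} {n4}
n1-n9 (4): add. Components now {n3} {n2} {n1,n8,n9} {n7} {n4}
n3-n7 (4): add. Components now {n3,n7} {n2} {n1,n8,n9} {n4}
n3-n9 (9): add. Components now {n1,n3,n7,n8,n9} {n2} {n4}
n7-n9 (9): skip — n7 and n9 already connected.
n2-n3 (17): add. Components now {n1,n2,n3,n7,n8,n9} {n4}
n1-n2 (20): skip — n2 and n1 already connected.
n2-n4 (23): add. Components now {n1,n2,n3,n4,n7,n8,n9}
Non-tree edge n7-n9 has weight 9, equal to the heaviest edge on its tree cycle — swapping gives another MST of the same weight. Not unique.

No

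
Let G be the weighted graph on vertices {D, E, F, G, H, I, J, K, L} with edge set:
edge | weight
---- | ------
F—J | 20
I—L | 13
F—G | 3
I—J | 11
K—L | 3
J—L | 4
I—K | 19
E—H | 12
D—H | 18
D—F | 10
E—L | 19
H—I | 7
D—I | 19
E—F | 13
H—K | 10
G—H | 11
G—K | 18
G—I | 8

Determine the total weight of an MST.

Grow the tree from D using Prim:
Step 1: cheapest edge leaving the tree is D—F (10); add F.
Step 2: cheapest edge leaving the tree is F—G (3); add G.
Step 3: cheapest edge leaving the tree is G—I (8); add I.
Step 4: cheapest edge leaving the tree is H—I (7); add H.
Step 5: cheapest edge leaving the tree is H—K (10); add K.
Step 6: cheapest edge leaving the tree is K—L (3); add L.
Step 7: cheapest edge leaving the tree is J—L (4); add J.
Step 8: cheapest edge leaving the tree is E—H (12); add E.
MST edges: D—F, F—G, G—I, H—I, H—K, K—L, J—L, E—H; total weight 10+3+8+7+10+3+4+12 = 57.

57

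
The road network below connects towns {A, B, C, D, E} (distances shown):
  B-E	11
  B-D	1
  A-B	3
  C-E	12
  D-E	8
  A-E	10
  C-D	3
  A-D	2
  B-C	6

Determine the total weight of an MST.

Sort edges by weight, then run Kruskal:
B-D (1): add. Components now {A} {B,D} {C} {E}
A-D (2): add. Components now {A,B,D} {C} {E}
A-B (3): skip — A and B already connected.
C-D (3): add. Components now {A,B,C,D} {E}
B-C (6): skip — B and C already connected.
D-E (8): add. Components now {A,B,C,D,E}
MST edges: B-D, A-D, C-D, D-E; total weight 1+2+3+8 = 14.

14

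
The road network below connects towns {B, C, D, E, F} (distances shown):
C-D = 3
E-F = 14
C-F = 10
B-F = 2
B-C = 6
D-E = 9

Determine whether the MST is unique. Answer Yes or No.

Yes

Kruskal: consider edges lightest-first.
B-F (2): add. Components now {B,F} {C} {D} {E}
C-D (3): add. Components now {B,F} {C,D} {E}
B-C (6): add. Components now {B,C,D,F} {E}
D-E (9): add. Components now {B,C,D,E,F}
Every non-tree edge has weight strictly greater than the heaviest edge on the tree path between its endpoints, so the MST is unique.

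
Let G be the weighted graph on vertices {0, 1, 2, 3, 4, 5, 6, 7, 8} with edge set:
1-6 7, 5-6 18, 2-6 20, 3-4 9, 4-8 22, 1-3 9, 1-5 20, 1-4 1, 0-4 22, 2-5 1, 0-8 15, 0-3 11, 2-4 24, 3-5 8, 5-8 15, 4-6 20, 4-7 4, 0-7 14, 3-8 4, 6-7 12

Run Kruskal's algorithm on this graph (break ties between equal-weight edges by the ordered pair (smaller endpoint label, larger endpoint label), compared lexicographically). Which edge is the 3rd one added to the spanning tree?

3-8

Kruskal: consider edges lightest-first.
1-4 (1): add — endpoints in different components.
2-5 (1): add — endpoints in different components.
3-8 (4): add — endpoints in different components.
4-7 (4): add — endpoints in different components.
1-6 (7): add — endpoints in different components.
3-5 (8): add — endpoints in different components.
1-3 (9): add — endpoints in different components.
3-4 (9): skip — 3 and 4 already connected.
0-3 (11): add — endpoints in different components.
The 3rd edge added is 3-8.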